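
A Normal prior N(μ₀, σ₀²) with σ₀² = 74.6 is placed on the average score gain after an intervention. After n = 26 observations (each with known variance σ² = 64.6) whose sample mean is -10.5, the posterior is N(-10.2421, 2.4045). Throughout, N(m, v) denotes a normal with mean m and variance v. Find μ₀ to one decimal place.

μ₀ = -2.5

With known observation variance, the Normal–Normal posterior has precision τ_n = τ₀ + n/σ² and mean μ_n = (τ₀μ₀ + (n/σ²)x̄)/τ_n.
Here τ₀ = 1/74.6 = 0.013405 and τ_data = 26/64.6 = 0.402477, so τ_n = 0.415882.
Rearranging for μ₀: μ₀ = (μ_n·τ_n − τ_data·x̄)/τ₀ = (-10.2421·0.415882 − 0.402477·-10.5) / 0.013405 = -0.033497/0.013405 ≈ -2.5.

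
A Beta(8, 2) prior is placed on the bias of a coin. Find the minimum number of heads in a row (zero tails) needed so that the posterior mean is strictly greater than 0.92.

After k heads and 0 tails the posterior is Beta(8+k, 2), with mean (8+k)/(8+2+k).
Set (8+k)/(10+k) > 0.92 and solve: k > (0.92·10 − 8)/(1 − 0.92) = 15.000.
The smallest integer exceeding 15.000 is 16.

k = 16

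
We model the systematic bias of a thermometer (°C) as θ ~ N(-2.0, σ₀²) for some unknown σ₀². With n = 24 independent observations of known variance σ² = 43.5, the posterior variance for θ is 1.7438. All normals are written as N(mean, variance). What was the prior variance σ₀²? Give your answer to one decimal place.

σ₀² = 46.0

For the Normal–Normal model with known σ², precisions add: τ_n = τ₀ + n/σ².
So 1/σ₀² = 1/1.7438 − 24/43.5 = 0.573460 − 0.551724 = 0.021736.
Hence σ₀² = 1/0.021736 ≈ 46.0.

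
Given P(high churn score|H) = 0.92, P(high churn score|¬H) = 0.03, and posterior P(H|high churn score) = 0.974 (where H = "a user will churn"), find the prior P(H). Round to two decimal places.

P(H) = 0.55

In odds form, posterior odds = prior odds × likelihood ratio, so prior odds = posterior odds ÷ LR.
Posterior odds = 0.974/(1−0.974) = 37.4615. LR = 0.92/0.03 = 30.6667.
Prior odds = 37.4615/30.6667 = 1.2216, so P(H) = 1.2216/(1+1.2216) ≈ 0.55.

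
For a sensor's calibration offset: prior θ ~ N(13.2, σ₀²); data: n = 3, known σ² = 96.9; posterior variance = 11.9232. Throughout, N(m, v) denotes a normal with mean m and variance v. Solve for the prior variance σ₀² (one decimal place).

Posterior precision equals prior precision plus data precision: 1/σ_n² = 1/σ₀² + n/σ².
So 1/σ₀² = 1/11.9232 − 3/96.9 = 0.083870 − 0.030960 = 0.052910.
Hence σ₀² = 1/0.052910 ≈ 18.9.

σ₀² = 18.9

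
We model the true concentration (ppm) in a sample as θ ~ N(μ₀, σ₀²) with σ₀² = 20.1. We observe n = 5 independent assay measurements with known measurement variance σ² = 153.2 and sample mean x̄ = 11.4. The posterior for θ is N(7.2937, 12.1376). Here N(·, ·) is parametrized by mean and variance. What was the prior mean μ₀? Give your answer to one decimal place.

The posterior mean is a precision-weighted average: μ_n = (τ₀μ₀ + τ_data·x̄)/(τ₀+τ_data), with τ₀=1/σ₀² and τ_data=n/σ².
Here τ₀ = 1/20.1 = 0.049751 and τ_data = 5/153.2 = 0.032637, so τ_n = 0.082388.
Rearranging for μ₀: μ₀ = (μ_n·τ_n − τ_data·x̄)/τ₀ = (7.2937·0.082388 − 0.032637·11.4) / 0.049751 = 0.228852/0.049751 ≈ 4.6.

μ₀ = 4.6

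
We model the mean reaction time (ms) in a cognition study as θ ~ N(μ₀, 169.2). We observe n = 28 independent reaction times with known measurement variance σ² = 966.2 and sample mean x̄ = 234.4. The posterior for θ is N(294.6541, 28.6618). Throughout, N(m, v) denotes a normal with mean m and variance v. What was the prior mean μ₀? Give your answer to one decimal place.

μ₀ = 590.1

The posterior mean is a precision-weighted average: μ_n = (τ₀μ₀ + τ_data·x̄)/(τ₀+τ_data), with τ₀=1/σ₀² and τ_data=n/σ².
Here τ₀ = 1/169.2 = 0.005910 and τ_data = 28/966.2 = 0.028980, so τ_n = 0.034890.
Rearranging for μ₀: μ₀ = (μ_n·τ_n − τ_data·x̄)/τ₀ = (294.6541·0.034890 − 0.028980·234.4) / 0.005910 = 3.487570/0.005910 ≈ 590.1.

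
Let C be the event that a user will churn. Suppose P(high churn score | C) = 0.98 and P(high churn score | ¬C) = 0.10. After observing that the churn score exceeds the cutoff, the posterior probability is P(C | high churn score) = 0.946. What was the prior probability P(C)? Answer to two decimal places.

P(C) = 0.64

In odds form, posterior odds = prior odds × likelihood ratio, so prior odds = posterior odds ÷ LR.
Posterior odds = 0.946/(1−0.946) = 17.5185. LR = 0.98/0.10 = 9.8000.
Prior odds = 17.5185/9.8000 = 1.7876, so P(C) = 1.7876/(1+1.7876) ≈ 0.64.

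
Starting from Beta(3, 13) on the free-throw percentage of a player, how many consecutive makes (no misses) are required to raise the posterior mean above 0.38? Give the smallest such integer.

After k makes and 0 misses the posterior is Beta(3+k, 13), with mean (3+k)/(3+13+k).
Set (3+k)/(16+k) > 0.38 and solve: k > (0.38·16 − 3)/(1 − 0.38) = 4.968.
The smallest integer exceeding 4.968 is 5, and checking k=5: (8)/(21) = 0.3810 > 0.38.

k = 5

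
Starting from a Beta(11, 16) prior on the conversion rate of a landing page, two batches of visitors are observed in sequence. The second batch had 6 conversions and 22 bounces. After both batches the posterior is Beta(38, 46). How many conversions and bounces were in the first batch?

Sequential conjugate updates are equivalent to a single update on the pooled data, so total successes = posterior α − prior α and total failures = posterior β − prior β.
Total across both batches: 38−11=27 conversions, 46−16=30 bounces.
Subtract the second batch: 27−6=21 conversions and 30−22=8 bounces.

21 conversions and 8 bounces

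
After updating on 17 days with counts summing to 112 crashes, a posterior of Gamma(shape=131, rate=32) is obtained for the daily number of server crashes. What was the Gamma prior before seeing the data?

Gamma–Poisson conjugacy: posterior shape = α + Σxᵢ, posterior rate = β + n.
So α = 131 − 112 = 19 and β = 32 − 17 = 15.

Gamma(shape=19, rate=15)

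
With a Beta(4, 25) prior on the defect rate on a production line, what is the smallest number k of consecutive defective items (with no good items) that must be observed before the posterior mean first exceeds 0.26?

After k defective items and 0 good items the posterior is Beta(4+k, 25), with mean (4+k)/(4+25+k).
Set (4+k)/(29+k) > 0.26 and solve: k > (0.26·29 − 4)/(1 − 0.26) = 4.784.
The smallest integer exceeding 4.784 is 5.

k = 5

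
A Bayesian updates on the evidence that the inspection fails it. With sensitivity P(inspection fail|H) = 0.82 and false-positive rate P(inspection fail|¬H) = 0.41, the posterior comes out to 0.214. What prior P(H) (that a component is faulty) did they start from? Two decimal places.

P(H) = 0.12

Bayes' rule in odds form gives O(H|E) = O(H)·[P(E|H)/P(E|¬H)], hence O(H) = O(H|E)/LR.
Posterior odds = 0.214/(1−0.214) = 0.2723. LR = 0.82/0.41 = 2.0000.
Prior odds = 0.2723/2.0000 = 0.1361, so P(H) = 0.1361/(1+0.1361) ≈ 0.12.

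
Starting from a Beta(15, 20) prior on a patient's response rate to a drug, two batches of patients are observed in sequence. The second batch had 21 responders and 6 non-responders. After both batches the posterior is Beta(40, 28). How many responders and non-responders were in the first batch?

4 responders and 2 non-responders

Because Beta–binomial updating is additive in the counts, the combined data contributed (α_post−α_prior, β_post−β_prior) successes and failures.
Total across both batches: 40−15=25 responders, 28−20=8 non-responders.
Subtract the second batch: 25−21=4 responders and 8−6=2 non-responders.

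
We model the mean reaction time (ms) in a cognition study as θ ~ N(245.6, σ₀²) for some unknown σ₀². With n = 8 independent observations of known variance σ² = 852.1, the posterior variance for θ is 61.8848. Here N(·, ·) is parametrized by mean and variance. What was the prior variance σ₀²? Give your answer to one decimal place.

σ₀² = 147.7

For the Normal–Normal model with known σ², precisions add: τ_n = τ₀ + n/σ².
So 1/σ₀² = 1/61.8848 − 8/852.1 = 0.016159 − 0.009389 = 0.006770.
Hence σ₀² = 1/0.006770 ≈ 147.7.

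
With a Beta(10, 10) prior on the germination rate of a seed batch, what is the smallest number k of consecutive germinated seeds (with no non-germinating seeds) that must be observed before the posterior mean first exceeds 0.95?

k = 181

After k germinated seeds and 0 non-germinating seeds the posterior is Beta(10+k, 10), with mean (10+k)/(10+10+k).
Set (10+k)/(20+k) > 0.95 and solve: k > (0.95·20 − 10)/(1 − 0.95) = 180.000.
The smallest integer exceeding 180.000 is 181, and checking k=181: (191)/(201) = 0.9502 > 0.95.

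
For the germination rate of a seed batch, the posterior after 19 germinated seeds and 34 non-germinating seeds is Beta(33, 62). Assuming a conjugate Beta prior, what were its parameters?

Beta(14, 28)

Beta is conjugate to the binomial likelihood: posterior = Beta(α+s, β+f).
Subtract the data counts: 33−19=14, 62−34=28.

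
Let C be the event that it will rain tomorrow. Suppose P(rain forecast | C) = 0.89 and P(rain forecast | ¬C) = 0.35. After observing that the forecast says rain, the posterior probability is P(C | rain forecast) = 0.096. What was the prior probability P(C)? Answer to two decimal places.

P(C) = 0.04

In odds form, posterior odds = prior odds × likelihood ratio, so prior odds = posterior odds ÷ LR.
Posterior odds = 0.096/(1−0.096) = 0.1062. LR = 0.89/0.35 = 2.5429.
Prior odds = 0.1062/2.5429 = 0.0418, so P(C) = 0.0418/(1+0.0418) ≈ 0.04.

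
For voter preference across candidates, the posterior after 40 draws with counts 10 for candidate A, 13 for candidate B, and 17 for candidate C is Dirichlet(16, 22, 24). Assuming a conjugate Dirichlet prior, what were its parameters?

Dirichlet(6, 9, 7)

For a Dirichlet(α) prior with multinomial counts c, the posterior is Dirichlet(α + c) componentwise.
Subtract each count from the matching posterior parameter: 16−10=6, 22−13=9, 24−17=7.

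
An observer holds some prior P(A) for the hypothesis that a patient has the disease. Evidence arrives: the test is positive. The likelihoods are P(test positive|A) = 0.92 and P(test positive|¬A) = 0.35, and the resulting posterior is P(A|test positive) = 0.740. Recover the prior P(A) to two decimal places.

In odds form, posterior odds = prior odds × likelihood ratio, so prior odds = posterior odds ÷ LR.
Posterior odds = 0.740/(1−0.740) = 2.8462. LR = 0.92/0.35 = 2.6286.
Prior odds = 2.8462/2.6286 = 1.0828, so P(A) = 1.0828/(1+1.0828) ≈ 0.52.

P(A) = 0.52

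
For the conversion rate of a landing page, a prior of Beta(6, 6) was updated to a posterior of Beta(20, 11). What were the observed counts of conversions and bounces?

A Beta(α, β) prior with s successes and f failures in binomial data gives a Beta(α+s, β+f) posterior.
Match parameters: s=20−6=14, f=11−6=5.

14 conversions and 5 bounces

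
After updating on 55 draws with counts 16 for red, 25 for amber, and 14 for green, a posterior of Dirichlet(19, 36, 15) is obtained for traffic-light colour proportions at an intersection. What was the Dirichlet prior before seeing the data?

For a Dirichlet(α) prior with multinomial counts c, the posterior is Dirichlet(α + c) componentwise.
Subtract each count from the matching posterior parameter: 19−16=3, 36−25=11, 15−14=1.

Dirichlet(3, 11, 1)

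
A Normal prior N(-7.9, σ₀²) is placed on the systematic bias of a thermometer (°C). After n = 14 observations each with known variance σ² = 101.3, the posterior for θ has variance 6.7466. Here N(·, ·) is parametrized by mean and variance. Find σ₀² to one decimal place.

σ₀² = 99.8

Posterior precision equals prior precision plus data precision: 1/σ_n² = 1/σ₀² + n/σ².
So 1/σ₀² = 1/6.7466 − 14/101.3 = 0.148223 − 0.138203 = 0.010020.
Hence σ₀² = 1/0.010020 ≈ 99.8.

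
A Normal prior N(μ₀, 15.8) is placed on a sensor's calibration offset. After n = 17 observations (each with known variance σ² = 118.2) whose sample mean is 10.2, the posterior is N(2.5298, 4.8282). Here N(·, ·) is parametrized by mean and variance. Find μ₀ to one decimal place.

μ₀ = -14.9

With known observation variance, the Normal–Normal posterior has precision τ_n = τ₀ + n/σ² and mean μ_n = (τ₀μ₀ + (n/σ²)x̄)/τ_n.
Here τ₀ = 1/15.8 = 0.063291 and τ_data = 17/118.2 = 0.143824, so τ_n = 0.207115.
Rearranging for μ₀: μ₀ = (μ_n·τ_n − τ_data·x̄)/τ₀ = (2.5298·0.207115 − 0.143824·10.2) / 0.063291 = -0.943045/0.063291 ≈ -14.9.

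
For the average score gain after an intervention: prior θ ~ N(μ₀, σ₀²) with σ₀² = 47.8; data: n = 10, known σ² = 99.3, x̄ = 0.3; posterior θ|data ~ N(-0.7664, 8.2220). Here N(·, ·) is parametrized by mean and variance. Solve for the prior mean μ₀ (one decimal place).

μ₀ = -5.9

The posterior mean is a precision-weighted average: μ_n = (τ₀μ₀ + τ_data·x̄)/(τ₀+τ_data), with τ₀=1/σ₀² and τ_data=n/σ².
Here τ₀ = 1/47.8 = 0.020921 and τ_data = 10/99.3 = 0.100705, so τ_n = 0.121626.
Rearranging for μ₀: μ₀ = (μ_n·τ_n − τ_data·x̄)/τ₀ = (-0.7664·0.121626 − 0.100705·0.3) / 0.020921 = -0.123426/0.020921 ≈ -5.9.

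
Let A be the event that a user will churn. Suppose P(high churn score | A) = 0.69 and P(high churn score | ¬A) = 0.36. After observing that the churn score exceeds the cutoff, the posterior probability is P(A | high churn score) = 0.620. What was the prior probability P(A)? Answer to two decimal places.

In odds form, posterior odds = prior odds × likelihood ratio, so prior odds = posterior odds ÷ LR.
Posterior odds = 0.620/(1−0.620) = 1.6316. LR = 0.69/0.36 = 1.9167.
Prior odds = 1.6316/1.9167 = 0.8513, so P(A) = 0.8513/(1+0.8513) ≈ 0.46.

P(A) = 0.46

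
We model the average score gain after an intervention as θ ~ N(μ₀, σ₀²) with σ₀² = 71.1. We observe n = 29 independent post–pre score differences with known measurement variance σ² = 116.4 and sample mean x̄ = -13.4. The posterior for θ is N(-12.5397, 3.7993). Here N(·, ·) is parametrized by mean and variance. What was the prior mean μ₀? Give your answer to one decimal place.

μ₀ = 2.7

With known observation variance, the Normal–Normal posterior has precision τ_n = τ₀ + n/σ² and mean μ_n = (τ₀μ₀ + (n/σ²)x̄)/τ_n.
Here τ₀ = 1/71.1 = 0.014065 and τ_data = 29/116.4 = 0.249141, so τ_n = 0.263206.
Rearranging for μ₀: μ₀ = (μ_n·τ_n − τ_data·x̄)/τ₀ = (-12.5397·0.263206 − 0.249141·-13.4) / 0.014065 = 0.037965/0.014065 ≈ 2.7.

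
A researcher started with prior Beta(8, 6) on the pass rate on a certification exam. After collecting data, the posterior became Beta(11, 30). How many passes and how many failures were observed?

Under Beta–binomial conjugacy the posterior parameters are (α+s, β+f).
So s = 11 − 8 = 3 and f = 30 − 6 = 24.

3 passes and 24 failures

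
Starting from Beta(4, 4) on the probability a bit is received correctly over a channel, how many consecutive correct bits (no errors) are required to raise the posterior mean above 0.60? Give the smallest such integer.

k = 3

After k correct bits and 0 errors the posterior is Beta(4+k, 4), with mean (4+k)/(4+4+k).
Set (4+k)/(8+k) > 0.60 and solve: k > (0.60·8 − 4)/(1 − 0.60) = 2.000.
The smallest integer exceeding 2.000 is 3.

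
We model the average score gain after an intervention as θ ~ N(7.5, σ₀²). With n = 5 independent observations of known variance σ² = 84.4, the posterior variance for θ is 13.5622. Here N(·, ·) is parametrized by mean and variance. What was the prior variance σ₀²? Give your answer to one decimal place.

σ₀² = 69.0

For the Normal–Normal model with known σ², precisions add: τ_n = τ₀ + n/σ².
So 1/σ₀² = 1/13.5622 − 5/84.4 = 0.073734 − 0.059242 = 0.014492.
Hence σ₀² = 1/0.014492 ≈ 69.0.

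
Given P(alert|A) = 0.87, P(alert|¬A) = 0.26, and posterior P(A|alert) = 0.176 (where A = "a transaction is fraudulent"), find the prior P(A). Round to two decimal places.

Bayes' rule in odds form gives O(A|E) = O(A)·[P(E|A)/P(E|¬A)], hence O(A) = O(A|E)/LR.
Posterior odds = 0.176/(1−0.176) = 0.2136. LR = 0.87/0.26 = 3.3462.
Prior odds = 0.2136/3.3462 = 0.0638, so P(A) = 0.0638/(1+0.0638) ≈ 0.06.

P(A) = 0.06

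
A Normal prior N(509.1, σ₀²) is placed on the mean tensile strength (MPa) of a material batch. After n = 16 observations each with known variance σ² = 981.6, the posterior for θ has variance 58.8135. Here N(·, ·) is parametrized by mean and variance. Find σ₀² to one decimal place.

Posterior precision equals prior precision plus data precision: 1/σ_n² = 1/σ₀² + n/σ².
So 1/σ₀² = 1/58.8135 − 16/981.6 = 0.017003 − 0.016300 = 0.000703.
Hence σ₀² = 1/0.000703 ≈ 1422.5.

σ₀² = 1422.5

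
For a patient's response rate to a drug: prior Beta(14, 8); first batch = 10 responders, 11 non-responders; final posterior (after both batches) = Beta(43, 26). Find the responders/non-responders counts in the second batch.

Sequential conjugate updates are equivalent to a single update on the pooled data, so total successes = posterior α − prior α and total failures = posterior β − prior β.
Total across both batches: 43−14=29 responders, 26−8=18 non-responders.
Subtract the first batch: 29−10=19 responders and 18−11=7 non-responders.

19 responders and 7 non-responders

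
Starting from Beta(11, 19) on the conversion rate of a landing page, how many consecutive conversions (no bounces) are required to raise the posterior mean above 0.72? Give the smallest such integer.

k = 38

After k conversions and 0 bounces the posterior is Beta(11+k, 19), with mean (11+k)/(11+19+k).
Set (11+k)/(30+k) > 0.72 and solve: k > (0.72·30 − 11)/(1 − 0.72) = 37.857.
The smallest integer exceeding 37.857 is 38, and checking k=38: (49)/(68) = 0.7206 > 0.72.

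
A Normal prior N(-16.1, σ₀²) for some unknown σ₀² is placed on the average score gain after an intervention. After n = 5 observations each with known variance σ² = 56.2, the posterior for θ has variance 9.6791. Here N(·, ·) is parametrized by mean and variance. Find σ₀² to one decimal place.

For the Normal–Normal model with known σ², precisions add: τ_n = τ₀ + n/σ².
So 1/σ₀² = 1/9.6791 − 5/56.2 = 0.103315 − 0.088968 = 0.014347.
Hence σ₀² = 1/0.014347 ≈ 69.7.

σ₀² = 69.7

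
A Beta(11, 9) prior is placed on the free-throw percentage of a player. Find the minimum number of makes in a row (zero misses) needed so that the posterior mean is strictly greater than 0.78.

After k makes and 0 misses the posterior is Beta(11+k, 9), with mean (11+k)/(11+9+k).
Set (11+k)/(20+k) > 0.78 and solve: k > (0.78·20 − 11)/(1 − 0.78) = 20.909.
The smallest integer exceeding 20.909 is 21.

k = 21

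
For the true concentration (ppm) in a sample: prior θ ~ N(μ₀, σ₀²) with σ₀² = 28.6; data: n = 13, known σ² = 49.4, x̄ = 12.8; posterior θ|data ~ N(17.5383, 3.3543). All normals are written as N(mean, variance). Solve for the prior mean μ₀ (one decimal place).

μ₀ = 53.2

With known observation variance, the Normal–Normal posterior has precision τ_n = τ₀ + n/σ² and mean μ_n = (τ₀μ₀ + (n/σ²)x̄)/τ_n.
Here τ₀ = 1/28.6 = 0.034965 and τ_data = 13/49.4 = 0.263158, so τ_n = 0.298123.
Rearranging for μ₀: μ₀ = (μ_n·τ_n − τ_data·x̄)/τ₀ = (17.5383·0.298123 − 0.263158·12.8) / 0.034965 = 1.860148/0.034965 ≈ 53.2.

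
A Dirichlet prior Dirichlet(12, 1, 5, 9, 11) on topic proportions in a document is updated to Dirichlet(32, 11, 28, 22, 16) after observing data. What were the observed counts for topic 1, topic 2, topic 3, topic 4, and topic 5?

For a Dirichlet(α) prior with multinomial counts c, the posterior is Dirichlet(α + c) componentwise.
Counts are posterior − prior componentwise: 32−12=20, 11−1=10, 28−5=23, 22−9=13, 16−11=5.

counts (20, 10, 23, 13, 5)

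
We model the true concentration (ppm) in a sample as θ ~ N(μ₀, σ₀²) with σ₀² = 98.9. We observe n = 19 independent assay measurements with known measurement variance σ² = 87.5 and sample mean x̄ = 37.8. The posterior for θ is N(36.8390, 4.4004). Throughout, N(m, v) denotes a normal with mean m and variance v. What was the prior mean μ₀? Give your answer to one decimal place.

μ₀ = 16.2

The posterior mean is a precision-weighted average: μ_n = (τ₀μ₀ + τ_data·x̄)/(τ₀+τ_data), with τ₀=1/σ₀² and τ_data=n/σ².
Here τ₀ = 1/98.9 = 0.010111 and τ_data = 19/87.5 = 0.217143, so τ_n = 0.227254.
Rearranging for μ₀: μ₀ = (μ_n·τ_n − τ_data·x̄)/τ₀ = (36.8390·0.227254 − 0.217143·37.8) / 0.010111 = 0.163805/0.010111 ≈ 16.2.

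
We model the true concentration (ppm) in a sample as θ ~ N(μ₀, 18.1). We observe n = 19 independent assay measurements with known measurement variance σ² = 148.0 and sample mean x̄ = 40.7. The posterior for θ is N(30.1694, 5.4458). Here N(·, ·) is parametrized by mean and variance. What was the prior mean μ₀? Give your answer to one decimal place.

μ₀ = 5.7

With known observation variance, the Normal–Normal posterior has precision τ_n = τ₀ + n/σ² and mean μ_n = (τ₀μ₀ + (n/σ²)x̄)/τ_n.
Here τ₀ = 1/18.1 = 0.055249 and τ_data = 19/148.0 = 0.128378, so τ_n = 0.183627.
Rearranging for μ₀: μ₀ = (μ_n·τ_n − τ_data·x̄)/τ₀ = (30.1694·0.183627 − 0.128378·40.7) / 0.055249 = 0.314932/0.055249 ≈ 5.7.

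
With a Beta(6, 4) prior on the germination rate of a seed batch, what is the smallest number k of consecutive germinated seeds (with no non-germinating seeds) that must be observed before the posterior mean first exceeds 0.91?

After k germinated seeds and 0 non-germinating seeds the posterior is Beta(6+k, 4), with mean (6+k)/(6+4+k).
Set (6+k)/(10+k) > 0.91 and solve: k > (0.91·10 − 6)/(1 − 0.91) = 34.444.
The smallest integer exceeding 34.444 is 35.

k = 35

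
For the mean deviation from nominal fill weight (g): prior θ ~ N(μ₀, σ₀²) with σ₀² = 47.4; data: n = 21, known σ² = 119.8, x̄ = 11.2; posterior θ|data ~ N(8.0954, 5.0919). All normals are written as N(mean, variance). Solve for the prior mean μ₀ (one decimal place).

With known observation variance, the Normal–Normal posterior has precision τ_n = τ₀ + n/σ² and mean μ_n = (τ₀μ₀ + (n/σ²)x̄)/τ_n.
Here τ₀ = 1/47.4 = 0.021097 and τ_data = 21/119.8 = 0.175292, so τ_n = 0.196389.
Rearranging for μ₀: μ₀ = (μ_n·τ_n − τ_data·x̄)/τ₀ = (8.0954·0.196389 − 0.175292·11.2) / 0.021097 = -0.373423/0.021097 ≈ -17.7.

μ₀ = -17.7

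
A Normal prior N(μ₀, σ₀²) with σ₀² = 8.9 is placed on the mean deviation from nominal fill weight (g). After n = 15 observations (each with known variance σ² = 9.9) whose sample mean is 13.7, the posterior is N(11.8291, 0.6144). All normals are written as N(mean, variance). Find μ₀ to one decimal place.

With known observation variance, the Normal–Normal posterior has precision τ_n = τ₀ + n/σ² and mean μ_n = (τ₀μ₀ + (n/σ²)x̄)/τ_n.
Here τ₀ = 1/8.9 = 0.112360 and τ_data = 15/9.9 = 1.515152, so τ_n = 1.627512.
Rearranging for μ₀: μ₀ = (μ_n·τ_n − τ_data·x̄)/τ₀ = (11.8291·1.627512 − 1.515152·13.7) / 0.112360 = -1.505580/0.112360 ≈ -13.4.

μ₀ = -13.4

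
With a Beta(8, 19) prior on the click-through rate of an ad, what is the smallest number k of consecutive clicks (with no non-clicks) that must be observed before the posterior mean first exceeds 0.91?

After k clicks and 0 non-clicks the posterior is Beta(8+k, 19), with mean (8+k)/(8+19+k).
Set (8+k)/(27+k) > 0.91 and solve: k > (0.91·27 − 8)/(1 − 0.91) = 184.111.
The smallest integer exceeding 184.111 is 185, and checking k=185: (193)/(212) = 0.9104 > 0.91.

k = 185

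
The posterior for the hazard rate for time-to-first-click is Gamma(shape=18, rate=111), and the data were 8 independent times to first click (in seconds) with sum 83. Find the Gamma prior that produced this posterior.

Gamma–exponential conjugacy: posterior shape = α + n, posterior rate = β + Σtᵢ.
So α = 18 − 8 = 10 and β = 111 − 83 = 28.

Gamma(shape=10, rate=28)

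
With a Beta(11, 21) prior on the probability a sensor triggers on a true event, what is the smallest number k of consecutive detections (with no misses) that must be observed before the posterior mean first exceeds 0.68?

After k detections and 0 misses the posterior is Beta(11+k, 21), with mean (11+k)/(11+21+k).
Set (11+k)/(32+k) > 0.68 and solve: k > (0.68·32 − 11)/(1 − 0.68) = 33.625.
The smallest integer exceeding 33.625 is 34.

k = 34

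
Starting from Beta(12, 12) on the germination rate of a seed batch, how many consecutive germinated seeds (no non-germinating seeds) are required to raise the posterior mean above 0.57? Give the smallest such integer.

After k germinated seeds and 0 non-germinating seeds the posterior is Beta(12+k, 12), with mean (12+k)/(12+12+k).
Set (12+k)/(24+k) > 0.57 and solve: k > (0.57·24 − 12)/(1 − 0.57) = 3.907.
The smallest integer exceeding 3.907 is 4.

k = 4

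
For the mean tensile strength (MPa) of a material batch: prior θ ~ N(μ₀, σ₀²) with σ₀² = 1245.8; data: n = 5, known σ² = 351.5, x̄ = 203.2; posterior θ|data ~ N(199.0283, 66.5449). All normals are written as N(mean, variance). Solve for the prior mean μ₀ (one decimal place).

μ₀ = 125.1

The posterior mean is a precision-weighted average: μ_n = (τ₀μ₀ + τ_data·x̄)/(τ₀+τ_data), with τ₀=1/σ₀² and τ_data=n/σ².
Here τ₀ = 1/1245.8 = 0.000803 and τ_data = 5/351.5 = 0.014225, so τ_n = 0.015028.
Rearranging for μ₀: μ₀ = (μ_n·τ_n − τ_data·x̄)/τ₀ = (199.0283·0.015028 − 0.014225·203.2) / 0.000803 = 0.100477/0.000803 ≈ 125.1.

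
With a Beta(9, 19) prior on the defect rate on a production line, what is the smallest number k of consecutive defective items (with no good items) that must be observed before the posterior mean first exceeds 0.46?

k = 8

After k defective items and 0 good items the posterior is Beta(9+k, 19), with mean (9+k)/(9+19+k).
Set (9+k)/(28+k) > 0.46 and solve: k > (0.46·28 − 9)/(1 − 0.46) = 7.185.
The smallest integer exceeding 7.185 is 8.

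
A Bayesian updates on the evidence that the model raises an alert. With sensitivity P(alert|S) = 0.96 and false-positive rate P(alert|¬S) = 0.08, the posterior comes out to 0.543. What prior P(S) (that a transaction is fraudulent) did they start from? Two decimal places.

P(S) = 0.09

In odds form, posterior odds = prior odds × likelihood ratio, so prior odds = posterior odds ÷ LR.
Posterior odds = 0.543/(1−0.543) = 1.1882. LR = 0.96/0.08 = 12.0000.
Prior odds = 1.1882/12.0000 = 0.0990, so P(S) = 0.0990/(1+0.0990) ≈ 0.09.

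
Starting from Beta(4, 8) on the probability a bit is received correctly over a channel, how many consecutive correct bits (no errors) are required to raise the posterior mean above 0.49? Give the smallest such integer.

k = 4

After k correct bits and 0 errors the posterior is Beta(4+k, 8), with mean (4+k)/(4+8+k).
Set (4+k)/(12+k) > 0.49 and solve: k > (0.49·12 − 4)/(1 − 0.49) = 3.686.
The smallest integer exceeding 3.686 is 4, and checking k=4: (8)/(16) = 0.5000 > 0.49.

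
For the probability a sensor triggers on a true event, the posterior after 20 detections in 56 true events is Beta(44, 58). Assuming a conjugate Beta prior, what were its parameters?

A Beta(α, β) prior with s successes and f failures in binomial data gives a Beta(α+s, β+f) posterior.
So α = 44 − 20 = 24 and β = 58 − 36 = 22.

Beta(24, 22)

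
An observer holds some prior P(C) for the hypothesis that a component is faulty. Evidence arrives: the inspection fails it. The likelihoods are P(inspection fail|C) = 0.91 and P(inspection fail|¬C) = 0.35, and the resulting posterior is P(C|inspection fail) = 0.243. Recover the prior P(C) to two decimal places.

Bayes' rule in odds form gives O(C|E) = O(C)·[P(E|C)/P(E|¬C)], hence O(C) = O(C|E)/LR.
Posterior odds = 0.243/(1−0.243) = 0.3210. LR = 0.91/0.35 = 2.6000.
Prior odds = 0.3210/2.6000 = 0.1235, so P(C) = 0.1235/(1+0.1235) ≈ 0.11.

P(C) = 0.11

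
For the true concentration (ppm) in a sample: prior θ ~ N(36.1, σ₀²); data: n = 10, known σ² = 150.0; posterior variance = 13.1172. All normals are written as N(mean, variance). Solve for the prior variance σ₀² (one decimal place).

σ₀² = 104.5

For the Normal–Normal model with known σ², precisions add: τ_n = τ₀ + n/σ².
So 1/σ₀² = 1/13.1172 − 10/150.0 = 0.076236 − 0.066667 = 0.009569.
Hence σ₀² = 1/0.009569 ≈ 104.5.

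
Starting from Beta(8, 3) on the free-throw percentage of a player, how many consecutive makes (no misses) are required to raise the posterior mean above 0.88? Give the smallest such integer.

After k makes and 0 misses the posterior is Beta(8+k, 3), with mean (8+k)/(8+3+k).
Set (8+k)/(11+k) > 0.88 and solve: k > (0.88·11 − 8)/(1 − 0.88) = 14.000.
The smallest integer exceeding 14.000 is 15, and checking k=15: (23)/(26) = 0.8846 > 0.88.

k = 15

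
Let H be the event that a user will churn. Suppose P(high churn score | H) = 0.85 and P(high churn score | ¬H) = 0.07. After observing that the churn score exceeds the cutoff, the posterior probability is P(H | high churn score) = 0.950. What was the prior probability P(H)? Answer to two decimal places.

In odds form, posterior odds = prior odds × likelihood ratio, so prior odds = posterior odds ÷ LR.
Posterior odds = 0.950/(1−0.950) = 19.0000. LR = 0.85/0.07 = 12.1429.
Prior odds = 19.0000/12.1429 = 1.5647, so P(H) = 1.5647/(1+1.5647) ≈ 0.61.

P(H) = 0.61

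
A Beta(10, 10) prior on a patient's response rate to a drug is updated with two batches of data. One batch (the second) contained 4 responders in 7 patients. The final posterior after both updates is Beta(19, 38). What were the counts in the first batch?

Sequential conjugate updates are equivalent to a single update on the pooled data, so total successes = posterior α − prior α and total failures = posterior β − prior β.
Total across both batches: 19−10=9 responders, 38−10=28 non-responders.
Subtract the second batch: 9−4=5 responders and 28−3=25 non-responders.

5 responders and 25 non-responders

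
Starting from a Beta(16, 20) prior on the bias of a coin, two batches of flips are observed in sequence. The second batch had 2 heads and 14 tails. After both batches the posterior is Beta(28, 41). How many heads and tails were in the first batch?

Because Beta–binomial updating is additive in the counts, the combined data contributed (α_post−α_prior, β_post−β_prior) successes and failures.
Total across both batches: 28−16=12 heads, 41−20=21 tails.
Subtract the second batch: 12−2=10 heads and 21−14=7 tails.

10 heads and 7 tails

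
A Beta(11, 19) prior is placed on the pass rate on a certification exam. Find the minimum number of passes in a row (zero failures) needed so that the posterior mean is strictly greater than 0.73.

k = 41

After k passes and 0 failures the posterior is Beta(11+k, 19), with mean (11+k)/(11+19+k).
Set (11+k)/(30+k) > 0.73 and solve: k > (0.73·30 − 11)/(1 − 0.73) = 40.370.
The smallest integer exceeding 40.370 is 41, and checking k=41: (52)/(71) = 0.7324 > 0.73.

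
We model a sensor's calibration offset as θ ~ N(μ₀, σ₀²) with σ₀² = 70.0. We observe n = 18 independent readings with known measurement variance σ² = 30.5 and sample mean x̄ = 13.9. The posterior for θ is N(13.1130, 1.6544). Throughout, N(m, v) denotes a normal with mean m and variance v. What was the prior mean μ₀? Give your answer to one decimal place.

The posterior mean is a precision-weighted average: μ_n = (τ₀μ₀ + τ_data·x̄)/(τ₀+τ_data), with τ₀=1/σ₀² and τ_data=n/σ².
Here τ₀ = 1/70.0 = 0.014286 and τ_data = 18/30.5 = 0.590164, so τ_n = 0.604450.
Rearranging for μ₀: μ₀ = (μ_n·τ_n − τ_data·x̄)/τ₀ = (13.1130·0.604450 − 0.590164·13.9) / 0.014286 = -0.277127/0.014286 ≈ -19.4.

μ₀ = -19.4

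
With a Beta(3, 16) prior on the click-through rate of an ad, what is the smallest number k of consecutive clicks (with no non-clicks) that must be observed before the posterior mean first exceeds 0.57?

After k clicks and 0 non-clicks the posterior is Beta(3+k, 16), with mean (3+k)/(3+16+k).
Set (3+k)/(19+k) > 0.57 and solve: k > (0.57·19 − 3)/(1 − 0.57) = 18.209.
The smallest integer exceeding 18.209 is 19, and checking k=19: (22)/(38) = 0.5789 > 0.57.

k = 19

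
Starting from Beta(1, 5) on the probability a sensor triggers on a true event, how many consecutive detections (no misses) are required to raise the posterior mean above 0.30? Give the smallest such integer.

After k detections and 0 misses the posterior is Beta(1+k, 5), with mean (1+k)/(1+5+k).
Set (1+k)/(6+k) > 0.30 and solve: k > (0.30·6 − 1)/(1 − 0.30) = 1.143.
The smallest integer exceeding 1.143 is 2.

k = 2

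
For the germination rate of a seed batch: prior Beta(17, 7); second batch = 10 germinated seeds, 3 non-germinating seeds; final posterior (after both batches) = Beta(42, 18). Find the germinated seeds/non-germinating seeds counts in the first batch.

Because Beta–binomial updating is additive in the counts, the combined data contributed (α_post−α_prior, β_post−β_prior) successes and failures.
Total across both batches: 42−17=25 germinated seeds, 18−7=11 non-germinating seeds.
Subtract the second batch: 25−10=15 germinated seeds and 11−3=8 non-germinating seeds.

15 germinated seeds and 8 non-germinating seeds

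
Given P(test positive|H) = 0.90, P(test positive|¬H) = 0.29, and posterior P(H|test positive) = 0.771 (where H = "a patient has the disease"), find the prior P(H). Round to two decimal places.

In odds form, posterior odds = prior odds × likelihood ratio, so prior odds = posterior odds ÷ LR.
Posterior odds = 0.771/(1−0.771) = 3.3668. LR = 0.90/0.29 = 3.1034.
Prior odds = 3.3668/3.1034 = 1.0849, so P(H) = 1.0849/(1+1.0849) ≈ 0.52.

P(H) = 0.52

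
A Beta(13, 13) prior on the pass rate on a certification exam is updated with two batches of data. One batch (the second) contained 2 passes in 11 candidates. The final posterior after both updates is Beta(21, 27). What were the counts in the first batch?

Sequential conjugate updates are equivalent to a single update on the pooled data, so total successes = posterior α − prior α and total failures = posterior β − prior β.
Total across both batches: 21−13=8 passes, 27−13=14 failures.
Subtract the second batch: 8−2=6 passes and 14−9=5 failures.

6 passes and 5 failures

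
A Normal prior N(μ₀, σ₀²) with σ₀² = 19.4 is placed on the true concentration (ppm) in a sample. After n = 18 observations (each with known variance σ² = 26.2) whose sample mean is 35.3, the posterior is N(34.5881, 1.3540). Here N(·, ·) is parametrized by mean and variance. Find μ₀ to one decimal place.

μ₀ = 25.1

The posterior mean is a precision-weighted average: μ_n = (τ₀μ₀ + τ_data·x̄)/(τ₀+τ_data), with τ₀=1/σ₀² and τ_data=n/σ².
Here τ₀ = 1/19.4 = 0.051546 and τ_data = 18/26.2 = 0.687023, so τ_n = 0.738569.
Rearranging for μ₀: μ₀ = (μ_n·τ_n − τ_data·x̄)/τ₀ = (34.5881·0.738569 − 0.687023·35.3) / 0.051546 = 1.293787/0.051546 ≈ 25.1.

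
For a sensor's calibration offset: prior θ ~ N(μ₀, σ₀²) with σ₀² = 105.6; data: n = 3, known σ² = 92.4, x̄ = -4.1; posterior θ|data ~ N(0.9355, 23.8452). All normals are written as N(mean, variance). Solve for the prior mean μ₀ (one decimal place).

μ₀ = 18.2

With known observation variance, the Normal–Normal posterior has precision τ_n = τ₀ + n/σ² and mean μ_n = (τ₀μ₀ + (n/σ²)x̄)/τ_n.
Here τ₀ = 1/105.6 = 0.009470 and τ_data = 3/92.4 = 0.032468, so τ_n = 0.041938.
Rearranging for μ₀: μ₀ = (μ_n·τ_n − τ_data·x̄)/τ₀ = (0.9355·0.041938 − 0.032468·-4.1) / 0.009470 = 0.172352/0.009470 ≈ 18.2.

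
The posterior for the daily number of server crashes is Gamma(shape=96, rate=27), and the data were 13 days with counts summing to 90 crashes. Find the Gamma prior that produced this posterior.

A Gamma(α, β) prior (rate parametrization) on a Poisson rate with n observations summing to S gives posterior Gamma(α+S, β+n).
So α = 96 − 90 = 6 and β = 27 − 13 = 14.

Gamma(shape=6, rate=14)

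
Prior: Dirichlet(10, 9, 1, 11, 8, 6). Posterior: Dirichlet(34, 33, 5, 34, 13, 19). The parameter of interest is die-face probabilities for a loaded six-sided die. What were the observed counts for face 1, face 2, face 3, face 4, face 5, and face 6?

counts (24, 24, 4, 23, 5, 13)

For a Dirichlet(α) prior with multinomial counts c, the posterior is Dirichlet(α + c) componentwise.
Counts are posterior − prior componentwise: 34−10=24, 33−9=24, 5−1=4, 34−11=23, 13−8=5, 19−6=13.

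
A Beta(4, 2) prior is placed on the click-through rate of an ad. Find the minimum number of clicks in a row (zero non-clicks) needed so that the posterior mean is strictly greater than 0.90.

k = 15

After k clicks and 0 non-clicks the posterior is Beta(4+k, 2), with mean (4+k)/(4+2+k).
Set (4+k)/(6+k) > 0.90 and solve: k > (0.90·6 − 4)/(1 − 0.90) = 14.000.
The smallest integer exceeding 14.000 is 15, and checking k=15: (19)/(21) = 0.9048 > 0.90.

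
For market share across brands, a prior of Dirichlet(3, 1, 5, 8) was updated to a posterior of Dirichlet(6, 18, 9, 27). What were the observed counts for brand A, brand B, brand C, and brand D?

For a Dirichlet(α) prior with multinomial counts c, the posterior is Dirichlet(α + c) componentwise.
Counts are posterior − prior componentwise: 6−3=3, 18−1=17, 9−5=4, 27−8=19.

counts (3, 17, 4, 19)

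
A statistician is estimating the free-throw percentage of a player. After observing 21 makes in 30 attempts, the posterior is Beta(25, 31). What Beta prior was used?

Beta(4, 22)

Under Beta–binomial conjugacy the posterior parameters are (a+s, b+f).
Subtract the data counts: 25−21=4, 31−9=22.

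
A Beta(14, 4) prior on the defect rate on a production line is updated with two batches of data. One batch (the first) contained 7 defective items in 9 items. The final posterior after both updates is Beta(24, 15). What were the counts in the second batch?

Sequential conjugate updates are equivalent to a single update on the pooled data, so total successes = posterior α − prior α and total failures = posterior β − prior β.
Total across both batches: 24−14=10 defective items, 15−4=11 good items.
Subtract the first batch: 10−7=3 defective items and 11−2=9 good items.

3 defective items and 9 good items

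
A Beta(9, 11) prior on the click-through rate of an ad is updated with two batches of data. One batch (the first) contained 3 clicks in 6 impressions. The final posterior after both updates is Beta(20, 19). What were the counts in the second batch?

Because Beta–binomial updating is additive in the counts, the combined data contributed (α_post−α_prior, β_post−β_prior) successes and failures.
Total across both batches: 20−9=11 clicks, 19−11=8 non-clicks.
Subtract the first batch: 11−3=8 clicks and 8−3=5 non-clicks.

8 clicks and 5 non-clicks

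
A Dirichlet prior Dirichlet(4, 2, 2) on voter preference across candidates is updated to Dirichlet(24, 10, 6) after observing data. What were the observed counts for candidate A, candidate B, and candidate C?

For a Dirichlet(α) prior with multinomial counts c, the posterior is Dirichlet(α + c) componentwise.
Counts are posterior − prior componentwise: 24−4=20, 10−2=8, 6−2=4.

counts (20, 8, 4)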